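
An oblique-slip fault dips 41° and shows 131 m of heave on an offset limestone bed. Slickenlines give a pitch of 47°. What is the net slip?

237 m

dip-slip = heave / cos(dip) = 131 / cos(41°) = 173.6 m
net slip = dip-slip / sin(rake) = 173.6 / sin(47°) = 237 m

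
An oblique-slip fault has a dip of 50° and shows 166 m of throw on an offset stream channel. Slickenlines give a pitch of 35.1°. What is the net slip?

dip-slip = throw / sin(dip) = 166 / sin(50°) = 216.7 m
net slip = dip-slip / sin(rake) = 216.7 / sin(35.1°) = 377 m

377 m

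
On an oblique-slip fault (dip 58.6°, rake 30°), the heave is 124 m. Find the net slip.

476 m

dip-slip = heave / cos(dip) = 124 / cos(58.6°) = 238 m
net slip = dip-slip / sin(rake) = 238 / sin(30°) = 476 m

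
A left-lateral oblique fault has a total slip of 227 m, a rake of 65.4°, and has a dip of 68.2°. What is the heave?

76.6 m

dip-slip = net slip × sin(rake) = 227 m × sin(65.4°) = 206.4 m
heave = dip-slip × cos(dip) = 206.4 × cos(68.2°) = 76.6 m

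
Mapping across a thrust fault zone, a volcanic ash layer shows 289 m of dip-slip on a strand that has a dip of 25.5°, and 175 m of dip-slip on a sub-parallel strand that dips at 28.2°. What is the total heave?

heave_A = 289 × cos(25.5°) = 260.8 m
heave_B = 175 × cos(28.2°) = 154.2 m
total = 260.8 + 154.2 = 415 m

415 m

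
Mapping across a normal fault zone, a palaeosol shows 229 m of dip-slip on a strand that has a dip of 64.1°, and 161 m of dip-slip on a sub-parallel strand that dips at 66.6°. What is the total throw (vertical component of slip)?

throw_A = 229 × sin(64.1°) = 206 m
throw_B = 161 × sin(66.6°) = 147.8 m
total = 206 + 147.8 = 354 m

354 m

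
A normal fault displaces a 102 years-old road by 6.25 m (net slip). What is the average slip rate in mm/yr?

61.3 mm/yr

rate = 6.25 m / 102 years = 0.0613 m/yr = 61.3 mm/yr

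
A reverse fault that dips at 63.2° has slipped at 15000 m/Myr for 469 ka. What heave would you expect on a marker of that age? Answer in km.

dip-slip = rate × time = 15000 m/Myr × 469 ka = 7035 m
heave = dip-slip × cos(dip) = 7035 × cos(63.2°) = 3170 m = 3.17 km

3.17 km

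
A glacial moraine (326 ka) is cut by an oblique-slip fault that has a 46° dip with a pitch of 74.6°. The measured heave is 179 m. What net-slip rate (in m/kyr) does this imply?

dip-slip = heave / cos(dip) = 179 / cos(46°) = 257.7 m
net slip = dip-slip / sin(rake) = 257.7 / sin(74.6°) = 267.3 m
rate = 267.3 m / 326 ka = 0.000820 m/yr = 0.820 m/kyr

0.820 m/kyr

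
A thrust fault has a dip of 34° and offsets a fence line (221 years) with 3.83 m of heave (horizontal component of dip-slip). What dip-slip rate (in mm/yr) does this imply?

20.9 mm/yr

dip-slip = heave / cos(dip) = 3.83 m / cos(34°) = 4.620 m
rate = 4.620 m / 221 years = 0.0209 m/yr = 20.9 mm/yr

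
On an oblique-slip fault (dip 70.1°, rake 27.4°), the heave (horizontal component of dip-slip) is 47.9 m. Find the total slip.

306 m

dip-slip = heave / cos(dip) = 47.9 / cos(70.1°) = 140.7 m
net slip = dip-slip / sin(rake) = 140.7 / sin(27.4°) = 306 m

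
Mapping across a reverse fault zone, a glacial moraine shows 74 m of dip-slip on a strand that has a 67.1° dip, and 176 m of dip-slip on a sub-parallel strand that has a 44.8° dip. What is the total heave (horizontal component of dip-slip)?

heave_A = 74 × cos(67.1°) = 28.80 m
heave_B = 176 × cos(44.8°) = 124.9 m
total = 28.80 + 124.9 = 154 m

154 m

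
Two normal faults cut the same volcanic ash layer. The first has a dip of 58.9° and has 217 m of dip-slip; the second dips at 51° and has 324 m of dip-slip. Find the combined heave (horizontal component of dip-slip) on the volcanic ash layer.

heave_A = 217 × cos(58.9°) = 112.1 m
heave_B = 324 × cos(51°) = 203.9 m
total = 112.1 + 203.9 = 316 m

316 m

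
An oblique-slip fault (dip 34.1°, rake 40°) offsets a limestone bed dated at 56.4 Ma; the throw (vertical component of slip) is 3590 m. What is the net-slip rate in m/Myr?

dip-slip = throw / sin(dip) = 3590 / sin(34.1°) = 6403 m
net slip = dip-slip / sin(rake) = 6403 / sin(40°) = 9962 m
rate = 9962 m / 56.4 Ma = 0.000177 m/yr = 177 m/Myr

177 m/Myr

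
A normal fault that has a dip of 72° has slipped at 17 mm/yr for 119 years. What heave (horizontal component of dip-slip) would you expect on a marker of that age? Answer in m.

dip-slip = rate × time = 17 mm/yr × 119 years = 2.023 m
heave = dip-slip × cos(dip) = 2.023 × cos(72°) = 0.625 m

0.625 m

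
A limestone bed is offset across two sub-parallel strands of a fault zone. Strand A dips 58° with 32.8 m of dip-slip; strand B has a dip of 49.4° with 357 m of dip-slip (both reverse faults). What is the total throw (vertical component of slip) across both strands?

throw_A = 32.8 × sin(58°) = 27.82 m
throw_B = 357 × sin(49.4°) = 271.1 m
total = 27.82 + 271.1 = 299 m

299 m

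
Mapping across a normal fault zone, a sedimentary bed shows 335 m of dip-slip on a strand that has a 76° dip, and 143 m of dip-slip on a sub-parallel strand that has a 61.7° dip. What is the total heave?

heave_A = 335 × cos(76°) = 81.04 m
heave_B = 143 × cos(61.7°) = 67.79 m
total = 81.04 + 67.79 = 149 m

149 m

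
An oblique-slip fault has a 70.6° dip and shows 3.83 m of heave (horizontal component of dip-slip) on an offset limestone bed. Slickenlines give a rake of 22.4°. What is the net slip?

30.3 m

dip-slip = heave / cos(dip) = 3.83 / cos(70.6°) = 11.53 m
net slip = dip-slip / sin(rake) = 11.53 / sin(22.4°) = 30.3 m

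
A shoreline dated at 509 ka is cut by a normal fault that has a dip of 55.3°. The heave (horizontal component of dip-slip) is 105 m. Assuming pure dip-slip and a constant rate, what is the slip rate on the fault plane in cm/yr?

0.0362 cm/yr

dip-slip = heave / cos(dip) = 105 m / cos(55.3°) = 184.4 m
rate = 184.4 m / 509 ka = 0.000362 m/yr = 0.0362 cm/yr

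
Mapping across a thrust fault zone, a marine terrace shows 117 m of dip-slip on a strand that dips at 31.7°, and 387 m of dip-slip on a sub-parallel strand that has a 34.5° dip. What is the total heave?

418 m

heave_A = 117 × cos(31.7°) = 99.54 m
heave_B = 387 × cos(34.5°) = 318.9 m
total = 99.54 + 318.9 = 418 m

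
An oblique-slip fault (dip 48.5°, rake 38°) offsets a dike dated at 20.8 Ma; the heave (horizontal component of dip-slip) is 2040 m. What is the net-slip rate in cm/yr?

0.0240 cm/yr

dip-slip = heave / cos(dip) = 2040 / cos(48.5°) = 3079 m
net slip = dip-slip / sin(rake) = 3079 / sin(38°) = 5001 m
rate = 5001 m / 20.8 Ma = 0.000240 m/yr = 0.0240 cm/yr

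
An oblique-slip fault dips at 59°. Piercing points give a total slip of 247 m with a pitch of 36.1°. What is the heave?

75 m

dip-slip = net slip × sin(rake) = 247 m × sin(36.1°) = 145.5 m
heave = dip-slip × cos(dip) = 145.5 × cos(59°) = 75 m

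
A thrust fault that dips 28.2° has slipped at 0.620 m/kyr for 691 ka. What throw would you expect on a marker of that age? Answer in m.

dip-slip = rate × time = 0.620 m/kyr × 691 ka = 428.4 m
throw = dip-slip × sin(dip) = 428.4 × sin(28.2°) = 202 m

202 m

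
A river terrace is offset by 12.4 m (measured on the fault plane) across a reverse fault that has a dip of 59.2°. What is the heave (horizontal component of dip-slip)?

6.35 m

heave = dip-slip × cos(dip) = 12.4 m × cos(59.2°) = 6.35 m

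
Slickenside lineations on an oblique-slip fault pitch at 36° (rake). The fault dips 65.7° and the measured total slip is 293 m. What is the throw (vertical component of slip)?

157 m

dip-slip = net slip × sin(rake) = 293 m × sin(36°) = 172.2 m
throw = dip-slip × sin(dip) = 172.2 × sin(65.7°) = 157 m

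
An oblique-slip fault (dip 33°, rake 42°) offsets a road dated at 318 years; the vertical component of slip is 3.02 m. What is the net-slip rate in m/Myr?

26100 m/Myr

dip-slip = throw / sin(dip) = 3.02 / sin(33°) = 5.545 m
net slip = dip-slip / sin(rake) = 5.545 / sin(42°) = 8.287 m
rate = 8.287 m / 318 years = 0.0261 m/yr = 26100 m/Myr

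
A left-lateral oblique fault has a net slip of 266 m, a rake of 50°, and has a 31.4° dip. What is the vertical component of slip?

106 m

dip-slip = net slip × sin(rake) = 266 m × sin(50°) = 203.8 m
throw = dip-slip × sin(dip) = 203.8 × sin(31.4°) = 106 m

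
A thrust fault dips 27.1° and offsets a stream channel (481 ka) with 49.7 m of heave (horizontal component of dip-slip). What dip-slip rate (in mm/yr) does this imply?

dip-slip = heave / cos(dip) = 49.7 m / cos(27.1°) = 55.83 m
rate = 55.83 m / 481 ka = 0.000116 m/yr = 0.116 mm/yr

0.116 mm/yr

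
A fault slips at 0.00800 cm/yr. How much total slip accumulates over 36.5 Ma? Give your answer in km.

slip = rate × time = 0.00800 cm/yr × 36.5 Ma = 2920 m = 2.92 km

2.92 km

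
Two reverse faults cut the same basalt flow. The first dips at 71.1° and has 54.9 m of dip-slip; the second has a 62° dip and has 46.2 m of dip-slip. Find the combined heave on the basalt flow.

39.5 m

heave_A = 54.9 × cos(71.1°) = 17.78 m
heave_B = 46.2 × cos(62°) = 21.69 m
total = 17.78 + 21.69 = 39.5 m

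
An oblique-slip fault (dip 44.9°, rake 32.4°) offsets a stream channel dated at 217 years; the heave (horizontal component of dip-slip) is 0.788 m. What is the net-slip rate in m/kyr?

dip-slip = heave / cos(dip) = 0.788 / cos(44.9°) = 1.112 m
net slip = dip-slip / sin(rake) = 1.112 / sin(32.4°) = 2.076 m
rate = 2.076 m / 217 years = 0.00957 m/yr = 9.57 m/kyr

9.57 m/kyr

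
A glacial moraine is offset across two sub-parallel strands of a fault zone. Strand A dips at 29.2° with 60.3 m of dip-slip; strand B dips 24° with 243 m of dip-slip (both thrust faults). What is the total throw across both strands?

throw_A = 60.3 × sin(29.2°) = 29.42 m
throw_B = 243 × sin(24°) = 98.84 m
total = 29.42 + 98.84 = 128 m

128 m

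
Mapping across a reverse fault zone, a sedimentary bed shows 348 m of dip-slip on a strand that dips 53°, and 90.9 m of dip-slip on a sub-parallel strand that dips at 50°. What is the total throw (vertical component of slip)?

348 m

throw_A = 348 × sin(53°) = 277.9 m
throw_B = 90.9 × sin(50°) = 69.63 m
total = 277.9 + 69.63 = 348 m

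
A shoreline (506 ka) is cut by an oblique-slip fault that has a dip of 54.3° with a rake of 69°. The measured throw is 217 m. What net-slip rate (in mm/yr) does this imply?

dip-slip = throw / sin(dip) = 217 / sin(54.3°) = 267.2 m
net slip = dip-slip / sin(rake) = 267.2 / sin(69°) = 286.2 m
rate = 286.2 m / 506 ka = 0.000566 m/yr = 0.566 mm/yr

0.566 mm/yr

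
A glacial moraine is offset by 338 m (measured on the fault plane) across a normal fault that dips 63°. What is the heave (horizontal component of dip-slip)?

heave = dip-slip × cos(dip) = 338 m × cos(63°) = 153 m

153 m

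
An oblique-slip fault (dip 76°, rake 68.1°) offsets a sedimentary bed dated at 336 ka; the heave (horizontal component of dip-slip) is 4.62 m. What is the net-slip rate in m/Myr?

dip-slip = heave / cos(dip) = 4.62 / cos(76°) = 19.10 m
net slip = dip-slip / sin(rake) = 19.10 / sin(68.1°) = 20.58 m
rate = 20.58 m / 336 ka = 0.0000613 m/yr = 61.3 m/Myr

61.3 m/Myr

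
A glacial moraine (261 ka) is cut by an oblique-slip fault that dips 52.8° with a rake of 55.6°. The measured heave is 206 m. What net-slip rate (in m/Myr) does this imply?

1580 m/Myr

dip-slip = heave / cos(dip) = 206 / cos(52.8°) = 340.7 m
net slip = dip-slip / sin(rake) = 340.7 / sin(55.6°) = 412.9 m
rate = 412.9 m / 261 ka = 0.00158 m/yr = 1580 m/Myr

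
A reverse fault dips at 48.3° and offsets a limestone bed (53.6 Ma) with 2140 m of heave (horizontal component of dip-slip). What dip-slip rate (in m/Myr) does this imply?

dip-slip = heave / cos(dip) = 2140 m / cos(48.3°) = 3217 m
rate = 3217 m / 53.6 Ma = 0.0000600 m/yr = 60 m/Myr

60 m/Myr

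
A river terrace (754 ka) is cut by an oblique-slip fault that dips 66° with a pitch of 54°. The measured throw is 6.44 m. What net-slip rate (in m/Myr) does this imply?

dip-slip = throw / sin(dip) = 6.44 / sin(66°) = 7.049 m
net slip = dip-slip / sin(rake) = 7.049 / sin(54°) = 8.714 m
rate = 8.714 m / 754 ka = 0.0000116 m/yr = 11.6 m/Myr

11.6 m/Myr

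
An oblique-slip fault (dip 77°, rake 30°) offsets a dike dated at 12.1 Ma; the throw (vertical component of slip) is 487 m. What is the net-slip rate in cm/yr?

dip-slip = throw / sin(dip) = 487 / sin(77°) = 499.8 m
net slip = dip-slip / sin(rake) = 499.8 / sin(30°) = 999.6 m
rate = 999.6 m / 12.1 Ma = 0.0000826 m/yr = 0.00826 cm/yr

0.00826 cm/yr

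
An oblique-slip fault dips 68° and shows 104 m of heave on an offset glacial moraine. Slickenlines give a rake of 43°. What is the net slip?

dip-slip = heave / cos(dip) = 104 / cos(68°) = 277.6 m
net slip = dip-slip / sin(rake) = 277.6 / sin(43°) = 407 m

407 m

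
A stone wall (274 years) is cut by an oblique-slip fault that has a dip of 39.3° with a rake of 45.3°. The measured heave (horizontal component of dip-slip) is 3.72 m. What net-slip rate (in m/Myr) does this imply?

dip-slip = heave / cos(dip) = 3.72 / cos(39.3°) = 4.807 m
net slip = dip-slip / sin(rake) = 4.807 / sin(45.3°) = 6.763 m
rate = 6.763 m / 274 years = 0.0247 m/yr = 24700 m/Myr

24700 m/Myr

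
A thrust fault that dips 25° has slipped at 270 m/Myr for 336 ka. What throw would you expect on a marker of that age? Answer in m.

38.3 m

dip-slip = rate × time = 270 m/Myr × 336 ka = 90.72 m
throw = dip-slip × sin(dip) = 90.72 × sin(25°) = 38.3 m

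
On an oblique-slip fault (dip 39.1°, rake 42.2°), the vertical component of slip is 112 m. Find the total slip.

dip-slip = throw / sin(dip) = 112 / sin(39.1°) = 177.6 m
net slip = dip-slip / sin(rake) = 177.6 / sin(42.2°) = 264 m

264 m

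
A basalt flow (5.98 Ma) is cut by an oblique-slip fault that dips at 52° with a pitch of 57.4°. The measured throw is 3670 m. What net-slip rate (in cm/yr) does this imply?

dip-slip = throw / sin(dip) = 3670 / sin(52°) = 4657 m
net slip = dip-slip / sin(rake) = 4657 / sin(57.4°) = 5528 m
rate = 5528 m / 5.98 Ma = 0.000924 m/yr = 0.0924 cm/yr

0.0924 cm/yr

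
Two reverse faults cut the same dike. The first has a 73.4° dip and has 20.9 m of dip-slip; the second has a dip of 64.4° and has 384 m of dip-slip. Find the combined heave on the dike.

172 m

heave_A = 20.9 × cos(73.4°) = 5.971 m
heave_B = 384 × cos(64.4°) = 165.9 m
total = 5.971 + 165.9 = 172 m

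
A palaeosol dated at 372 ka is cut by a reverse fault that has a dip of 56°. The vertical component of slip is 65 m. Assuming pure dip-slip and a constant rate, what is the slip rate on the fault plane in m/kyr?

dip-slip = throw / sin(dip) = 65 m / sin(56°) = 78.40 m
rate = 78.40 m / 372 ka = 0.000211 m/yr = 0.211 m/kyr

0.211 m/kyr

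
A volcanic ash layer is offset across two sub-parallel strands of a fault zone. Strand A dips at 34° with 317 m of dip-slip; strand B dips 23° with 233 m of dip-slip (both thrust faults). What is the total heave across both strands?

heave_A = 317 × cos(34°) = 262.8 m
heave_B = 233 × cos(23°) = 214.5 m
total = 262.8 + 214.5 = 477 m

477 m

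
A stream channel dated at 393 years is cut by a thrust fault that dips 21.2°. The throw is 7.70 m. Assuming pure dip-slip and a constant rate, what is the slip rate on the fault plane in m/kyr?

54.2 m/kyr

dip-slip = throw / sin(dip) = 7.70 m / sin(21.2°) = 21.29 m
rate = 21.29 m / 393 years = 0.0542 m/yr = 54.2 m/kyr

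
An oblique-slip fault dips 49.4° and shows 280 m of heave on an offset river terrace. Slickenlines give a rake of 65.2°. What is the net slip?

474 m

dip-slip = heave / cos(dip) = 280 / cos(49.4°) = 430.3 m
net slip = dip-slip / sin(rake) = 430.3 / sin(65.2°) = 474 m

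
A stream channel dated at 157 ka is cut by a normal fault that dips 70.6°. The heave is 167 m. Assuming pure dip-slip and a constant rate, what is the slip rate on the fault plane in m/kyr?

3.20 m/kyr

dip-slip = heave / cos(dip) = 167 m / cos(70.6°) = 502.8 m
rate = 502.8 m / 157 ka = 0.00320 m/yr = 3.20 m/kyr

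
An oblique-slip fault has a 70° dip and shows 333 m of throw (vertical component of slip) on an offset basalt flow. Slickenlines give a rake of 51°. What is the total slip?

dip-slip = throw / sin(dip) = 333 / sin(70°) = 354.4 m
net slip = dip-slip / sin(rake) = 354.4 / sin(51°) = 456 m

456 m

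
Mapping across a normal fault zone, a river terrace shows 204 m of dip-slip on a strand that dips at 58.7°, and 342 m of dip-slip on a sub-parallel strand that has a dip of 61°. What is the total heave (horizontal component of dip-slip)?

heave_A = 204 × cos(58.7°) = 106 m
heave_B = 342 × cos(61°) = 165.8 m
total = 106 + 165.8 = 272 m

272 m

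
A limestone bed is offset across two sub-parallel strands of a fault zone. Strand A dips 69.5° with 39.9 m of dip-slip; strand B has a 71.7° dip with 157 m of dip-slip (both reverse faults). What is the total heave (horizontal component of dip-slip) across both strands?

heave_A = 39.9 × cos(69.5°) = 13.97 m
heave_B = 157 × cos(71.7°) = 49.30 m
total = 13.97 + 49.30 = 63.3 m

63.3 m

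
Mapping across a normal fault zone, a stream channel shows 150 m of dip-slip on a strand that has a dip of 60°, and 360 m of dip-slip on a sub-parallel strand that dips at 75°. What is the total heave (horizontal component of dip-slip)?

heave_A = 150 × cos(60°) = 75 m
heave_B = 360 × cos(75°) = 93.17 m
total = 75 + 93.17 = 168 m

168 m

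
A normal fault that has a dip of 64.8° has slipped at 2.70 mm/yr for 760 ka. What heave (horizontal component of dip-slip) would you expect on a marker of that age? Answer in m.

dip-slip = rate × time = 2.70 mm/yr × 760 ka = 2052 m
heave = dip-slip × cos(dip) = 2052 × cos(64.8°) = 874 m

874 m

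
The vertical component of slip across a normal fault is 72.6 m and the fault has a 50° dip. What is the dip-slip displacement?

94.8 m

dip-slip = throw / sin(dip) = 72.6 / sin(50°) = 94.8 m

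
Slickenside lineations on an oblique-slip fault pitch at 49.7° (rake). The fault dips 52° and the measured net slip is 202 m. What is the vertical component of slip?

121 m

dip-slip = net slip × sin(rake) = 202 m × sin(49.7°) = 154.1 m
throw = dip-slip × sin(dip) = 154.1 × sin(52°) = 121 m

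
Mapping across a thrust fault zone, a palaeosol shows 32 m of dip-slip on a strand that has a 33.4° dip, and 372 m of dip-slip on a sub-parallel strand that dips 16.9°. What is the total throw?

126 m

throw_A = 32 × sin(33.4°) = 17.62 m
throw_B = 372 × sin(16.9°) = 108.1 m
total = 17.62 + 108.1 = 126 m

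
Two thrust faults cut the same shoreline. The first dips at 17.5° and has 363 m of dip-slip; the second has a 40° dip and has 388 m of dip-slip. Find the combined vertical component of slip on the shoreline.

359 m

throw_A = 363 × sin(17.5°) = 109.2 m
throw_B = 388 × sin(40°) = 249.4 m
total = 109.2 + 249.4 = 359 m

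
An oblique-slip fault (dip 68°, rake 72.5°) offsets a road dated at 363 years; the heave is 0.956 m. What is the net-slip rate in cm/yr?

dip-slip = heave / cos(dip) = 0.956 / cos(68°) = 2.552 m
net slip = dip-slip / sin(rake) = 2.552 / sin(72.5°) = 2.676 m
rate = 2.676 m / 363 years = 0.00737 m/yr = 0.737 cm/yr

0.737 cm/yr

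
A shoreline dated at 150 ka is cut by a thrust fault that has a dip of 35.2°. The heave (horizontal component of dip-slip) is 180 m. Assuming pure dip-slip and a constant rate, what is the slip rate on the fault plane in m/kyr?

1.47 m/kyr

dip-slip = heave / cos(dip) = 180 m / cos(35.2°) = 220.3 m
rate = 220.3 m / 150 ka = 0.00147 m/yr = 1.47 m/kyr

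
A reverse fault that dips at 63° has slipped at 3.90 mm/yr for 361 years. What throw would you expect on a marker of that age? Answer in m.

dip-slip = rate × time = 3.90 mm/yr × 361 years = 1.408 m
throw = dip-slip × sin(dip) = 1.408 × sin(63°) = 1.25 m

1.25 m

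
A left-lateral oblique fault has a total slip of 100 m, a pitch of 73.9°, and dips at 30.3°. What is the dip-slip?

dip-slip = net slip × sin(rake) = 100 m × sin(73.9°) = 96.1 m

96.1 m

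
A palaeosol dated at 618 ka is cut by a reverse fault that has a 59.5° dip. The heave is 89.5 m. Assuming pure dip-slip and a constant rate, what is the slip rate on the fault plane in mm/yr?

dip-slip = heave / cos(dip) = 89.5 m / cos(59.5°) = 176.3 m
rate = 176.3 m / 618 ka = 0.000285 m/yr = 0.285 mm/yr

0.285 mm/yr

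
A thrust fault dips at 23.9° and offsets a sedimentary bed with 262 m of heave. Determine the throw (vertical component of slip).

116 m

throw = heave × tan(dip) = 262 × tan(23.9°) = 116 m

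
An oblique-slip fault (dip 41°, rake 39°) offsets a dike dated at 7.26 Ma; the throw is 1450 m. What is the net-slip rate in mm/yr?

dip-slip = throw / sin(dip) = 1450 / sin(41°) = 2210 m
net slip = dip-slip / sin(rake) = 2210 / sin(39°) = 3512 m
rate = 3512 m / 7.26 Ma = 0.000484 m/yr = 0.484 mm/yr

0.484 mm/yr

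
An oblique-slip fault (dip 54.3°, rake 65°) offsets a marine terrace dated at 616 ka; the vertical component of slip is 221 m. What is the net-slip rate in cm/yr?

0.0487 cm/yr

dip-slip = throw / sin(dip) = 221 / sin(54.3°) = 272.1 m
net slip = dip-slip / sin(rake) = 272.1 / sin(65°) = 300.3 m
rate = 300.3 m / 616 ka = 0.000487 m/yr = 0.0487 cm/yr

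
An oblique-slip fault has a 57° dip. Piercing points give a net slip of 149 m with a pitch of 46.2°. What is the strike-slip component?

103 m

strike-slip = net slip × cos(rake) = 149 m × cos(46.2°) = 103 m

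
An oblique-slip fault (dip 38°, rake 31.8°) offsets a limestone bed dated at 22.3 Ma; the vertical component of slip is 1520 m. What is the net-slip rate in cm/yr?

dip-slip = throw / sin(dip) = 1520 / sin(38°) = 2469 m
net slip = dip-slip / sin(rake) = 2469 / sin(31.8°) = 4685 m
rate = 4685 m / 22.3 Ma = 0.000210 m/yr = 0.0210 cm/yr

0.0210 cm/yr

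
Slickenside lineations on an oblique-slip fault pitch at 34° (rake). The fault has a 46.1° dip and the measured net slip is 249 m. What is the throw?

100 m

dip-slip = net slip × sin(rake) = 249 m × sin(34°) = 139.2 m
throw = dip-slip × sin(dip) = 139.2 × sin(46.1°) = 100 m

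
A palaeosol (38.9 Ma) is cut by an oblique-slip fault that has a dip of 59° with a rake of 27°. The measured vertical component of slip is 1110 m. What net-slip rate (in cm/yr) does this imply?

dip-slip = throw / sin(dip) = 1110 / sin(59°) = 1295 m
net slip = dip-slip / sin(rake) = 1295 / sin(27°) = 2852 m
rate = 2852 m / 38.9 Ma = 0.0000733 m/yr = 0.00733 cm/yr

0.00733 cm/yr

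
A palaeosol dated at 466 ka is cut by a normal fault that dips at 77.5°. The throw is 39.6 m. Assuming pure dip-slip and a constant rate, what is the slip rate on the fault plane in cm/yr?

dip-slip = throw / sin(dip) = 39.6 m / sin(77.5°) = 40.56 m
rate = 40.56 m / 466 ka = 0.0000870 m/yr = 0.00870 cm/yr

0.00870 cm/yr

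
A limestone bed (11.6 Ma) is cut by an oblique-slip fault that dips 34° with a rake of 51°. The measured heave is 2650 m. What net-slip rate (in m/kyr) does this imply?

dip-slip = heave / cos(dip) = 2650 / cos(34°) = 3196 m
net slip = dip-slip / sin(rake) = 3196 / sin(51°) = 4113 m
rate = 4113 m / 11.6 Ma = 0.000355 m/yr = 0.355 m/kyr

0.355 m/kyr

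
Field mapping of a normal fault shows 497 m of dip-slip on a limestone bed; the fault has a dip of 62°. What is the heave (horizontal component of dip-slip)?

233 m

heave = dip-slip × cos(dip) = 497 m × cos(62°) = 233 m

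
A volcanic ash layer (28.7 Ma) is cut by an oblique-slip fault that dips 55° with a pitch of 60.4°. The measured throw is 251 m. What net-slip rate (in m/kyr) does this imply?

0.0123 m/kyr

dip-slip = throw / sin(dip) = 251 / sin(55°) = 306.4 m
net slip = dip-slip / sin(rake) = 306.4 / sin(60.4°) = 352.4 m
rate = 352.4 m / 28.7 Ma = 0.0000123 m/yr = 0.0123 m/kyr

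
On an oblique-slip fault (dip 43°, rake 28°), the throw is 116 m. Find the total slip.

362 m

dip-slip = throw / sin(dip) = 116 / sin(43°) = 170.1 m
net slip = dip-slip / sin(rake) = 170.1 / sin(28°) = 362 m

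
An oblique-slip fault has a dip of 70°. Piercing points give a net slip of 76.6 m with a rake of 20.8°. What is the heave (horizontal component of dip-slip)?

dip-slip = net slip × sin(rake) = 76.6 m × sin(20.8°) = 27.20 m
heave = dip-slip × cos(dip) = 27.20 × cos(70°) = 9.30 m

9.30 m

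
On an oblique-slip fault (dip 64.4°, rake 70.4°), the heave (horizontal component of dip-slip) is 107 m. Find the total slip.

dip-slip = heave / cos(dip) = 107 / cos(64.4°) = 247.6 m
net slip = dip-slip / sin(rake) = 247.6 / sin(70.4°) = 263 m

263 m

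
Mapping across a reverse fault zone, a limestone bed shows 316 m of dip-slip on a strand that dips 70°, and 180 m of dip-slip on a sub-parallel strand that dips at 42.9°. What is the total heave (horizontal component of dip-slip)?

240 m

heave_A = 316 × cos(70°) = 108.1 m
heave_B = 180 × cos(42.9°) = 131.9 m
total = 108.1 + 131.9 = 240 m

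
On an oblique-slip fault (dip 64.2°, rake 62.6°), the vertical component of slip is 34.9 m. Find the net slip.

dip-slip = throw / sin(dip) = 34.9 / sin(64.2°) = 38.76 m
net slip = dip-slip / sin(rake) = 38.76 / sin(62.6°) = 43.7 m

43.7 m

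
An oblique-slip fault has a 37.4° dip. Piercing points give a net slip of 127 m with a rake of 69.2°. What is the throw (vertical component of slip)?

dip-slip = net slip × sin(rake) = 127 m × sin(69.2°) = 118.7 m
throw = dip-slip × sin(dip) = 118.7 × sin(37.4°) = 72.1 m

72.1 m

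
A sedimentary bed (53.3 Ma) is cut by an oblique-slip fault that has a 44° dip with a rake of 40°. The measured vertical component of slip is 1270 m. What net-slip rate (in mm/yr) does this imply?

dip-slip = throw / sin(dip) = 1270 / sin(44°) = 1828 m
net slip = dip-slip / sin(rake) = 1828 / sin(40°) = 2844 m
rate = 2844 m / 53.3 Ma = 0.0000534 m/yr = 0.0534 mm/yr

0.0534 mm/yr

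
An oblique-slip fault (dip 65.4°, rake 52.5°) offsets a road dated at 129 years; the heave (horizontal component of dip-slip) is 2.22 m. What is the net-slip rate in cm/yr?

dip-slip = heave / cos(dip) = 2.22 / cos(65.4°) = 5.333 m
net slip = dip-slip / sin(rake) = 5.333 / sin(52.5°) = 6.722 m
rate = 6.722 m / 129 years = 0.0521 m/yr = 5.21 cm/yr

5.21 cm/yr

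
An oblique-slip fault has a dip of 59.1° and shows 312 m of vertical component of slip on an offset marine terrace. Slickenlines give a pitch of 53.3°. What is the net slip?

454 m

dip-slip = throw / sin(dip) = 312 / sin(59.1°) = 363.6 m
net slip = dip-slip / sin(rake) = 363.6 / sin(53.3°) = 454 m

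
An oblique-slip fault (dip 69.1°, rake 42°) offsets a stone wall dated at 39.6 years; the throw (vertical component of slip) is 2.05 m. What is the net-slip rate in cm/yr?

dip-slip = throw / sin(dip) = 2.05 / sin(69.1°) = 2.194 m
net slip = dip-slip / sin(rake) = 2.194 / sin(42°) = 3.279 m
rate = 3.279 m / 39.6 years = 0.0828 m/yr = 8.28 cm/yr

8.28 cm/yr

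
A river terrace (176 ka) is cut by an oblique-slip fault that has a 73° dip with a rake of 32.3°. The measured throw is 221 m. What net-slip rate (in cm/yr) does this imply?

0.246 cm/yr

dip-slip = throw / sin(dip) = 221 / sin(73°) = 231.1 m
net slip = dip-slip / sin(rake) = 231.1 / sin(32.3°) = 432.5 m
rate = 432.5 m / 176 ka = 0.00246 m/yr = 0.246 cm/yr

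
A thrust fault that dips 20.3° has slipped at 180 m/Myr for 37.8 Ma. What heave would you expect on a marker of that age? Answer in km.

dip-slip = rate × time = 180 m/Myr × 37.8 Ma = 6804 m
heave = dip-slip × cos(dip) = 6804 × cos(20.3°) = 6380 m = 6.38 km

6.38 km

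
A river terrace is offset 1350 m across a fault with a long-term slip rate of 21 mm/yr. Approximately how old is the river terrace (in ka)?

age = offset / rate = 1350 m / (21 mm/yr) = 64300 yr = 64.3 ka

64.3 ka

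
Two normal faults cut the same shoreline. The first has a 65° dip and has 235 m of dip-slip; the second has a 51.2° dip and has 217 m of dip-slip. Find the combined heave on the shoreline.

heave_A = 235 × cos(65°) = 99.32 m
heave_B = 217 × cos(51.2°) = 136 m
total = 99.32 + 136 = 235 m

235 m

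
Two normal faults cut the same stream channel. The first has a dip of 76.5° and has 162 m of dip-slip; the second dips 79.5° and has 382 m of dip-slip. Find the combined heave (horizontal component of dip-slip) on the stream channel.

107 m

heave_A = 162 × cos(76.5°) = 37.82 m
heave_B = 382 × cos(79.5°) = 69.61 m
total = 37.82 + 69.61 = 107 m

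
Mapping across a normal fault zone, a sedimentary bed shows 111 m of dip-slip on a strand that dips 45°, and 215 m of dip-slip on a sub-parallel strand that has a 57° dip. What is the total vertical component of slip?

259 m

throw_A = 111 × sin(45°) = 78.49 m
throw_B = 215 × sin(57°) = 180.3 m
total = 78.49 + 180.3 = 259 m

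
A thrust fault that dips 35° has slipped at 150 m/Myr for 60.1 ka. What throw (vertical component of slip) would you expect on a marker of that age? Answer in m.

dip-slip = rate × time = 150 m/Myr × 60.1 ka = 9.015 m
throw = dip-slip × sin(dip) = 9.015 × sin(35°) = 5.17 m

5.17 m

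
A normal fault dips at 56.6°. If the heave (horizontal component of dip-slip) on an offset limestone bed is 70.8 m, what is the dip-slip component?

129 m

dip-slip = heave / cos(dip) = 70.8 / cos(56.6°) = 129 m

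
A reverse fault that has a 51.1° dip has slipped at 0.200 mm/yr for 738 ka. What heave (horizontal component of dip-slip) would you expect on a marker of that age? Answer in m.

dip-slip = rate × time = 0.200 mm/yr × 738 ka = 147.6 m
heave = dip-slip × cos(dip) = 147.6 × cos(51.1°) = 92.7 m

92.7 m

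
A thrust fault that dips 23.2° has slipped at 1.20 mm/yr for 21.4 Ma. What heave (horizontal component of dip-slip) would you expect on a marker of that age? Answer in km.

dip-slip = rate × time = 1.20 mm/yr × 21.4 Ma = 25680 m
heave = dip-slip × cos(dip) = 25680 × cos(23.2°) = 23600 m = 23.6 km

23.6 km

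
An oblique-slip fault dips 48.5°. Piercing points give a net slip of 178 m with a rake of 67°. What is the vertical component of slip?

123 m

dip-slip = net slip × sin(rake) = 178 m × sin(67°) = 163.8 m
throw = dip-slip × sin(dip) = 163.8 × sin(48.5°) = 123 m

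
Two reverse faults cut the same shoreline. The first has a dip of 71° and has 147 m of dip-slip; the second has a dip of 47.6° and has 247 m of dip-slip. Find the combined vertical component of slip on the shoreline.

throw_A = 147 × sin(71°) = 139 m
throw_B = 247 × sin(47.6°) = 182.4 m
total = 139 + 182.4 = 321 m

321 m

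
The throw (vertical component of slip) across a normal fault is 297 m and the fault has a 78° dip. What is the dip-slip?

304 m

dip-slip = throw / sin(dip) = 297 / sin(78°) = 304 m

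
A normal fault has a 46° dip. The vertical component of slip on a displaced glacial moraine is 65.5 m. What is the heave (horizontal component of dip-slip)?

63.3 m

heave = throw / tan(dip) = 65.5 / tan(46°) = 63.3 m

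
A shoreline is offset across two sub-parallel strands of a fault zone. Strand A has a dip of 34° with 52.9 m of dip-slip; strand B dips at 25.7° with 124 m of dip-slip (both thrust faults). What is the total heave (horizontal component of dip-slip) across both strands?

156 m

heave_A = 52.9 × cos(34°) = 43.86 m
heave_B = 124 × cos(25.7°) = 111.7 m
total = 43.86 + 111.7 = 156 m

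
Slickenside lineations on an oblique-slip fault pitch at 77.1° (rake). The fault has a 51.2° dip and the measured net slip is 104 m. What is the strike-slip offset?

strike-slip = net slip × cos(rake) = 104 m × cos(77.1°) = 23.2 m

23.2 m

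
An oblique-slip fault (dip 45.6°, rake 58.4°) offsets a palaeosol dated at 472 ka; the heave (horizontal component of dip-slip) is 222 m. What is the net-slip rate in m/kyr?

dip-slip = heave / cos(dip) = 222 / cos(45.6°) = 317.3 m
net slip = dip-slip / sin(rake) = 317.3 / sin(58.4°) = 372.5 m
rate = 372.5 m / 472 ka = 0.000789 m/yr = 0.789 m/kyr

0.789 m/kyr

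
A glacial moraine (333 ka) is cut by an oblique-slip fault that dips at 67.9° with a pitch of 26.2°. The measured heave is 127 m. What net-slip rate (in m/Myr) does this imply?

dip-slip = heave / cos(dip) = 127 / cos(67.9°) = 337.6 m
net slip = dip-slip / sin(rake) = 337.6 / sin(26.2°) = 764.6 m
rate = 764.6 m / 333 ka = 0.00230 m/yr = 2300 m/Myr

2300 m/Myr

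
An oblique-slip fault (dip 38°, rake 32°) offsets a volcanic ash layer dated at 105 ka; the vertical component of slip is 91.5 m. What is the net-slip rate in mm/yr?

dip-slip = throw / sin(dip) = 91.5 / sin(38°) = 148.6 m
net slip = dip-slip / sin(rake) = 148.6 / sin(32°) = 280.5 m
rate = 280.5 m / 105 ka = 0.00267 m/yr = 2.67 mm/yr

2.67 mm/yr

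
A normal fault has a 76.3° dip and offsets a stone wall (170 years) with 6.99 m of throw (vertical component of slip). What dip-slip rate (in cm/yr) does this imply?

4.23 cm/yr

dip-slip = throw / sin(dip) = 6.99 m / sin(76.3°) = 7.195 m
rate = 7.195 m / 170 years = 0.0423 m/yr = 4.23 cm/yr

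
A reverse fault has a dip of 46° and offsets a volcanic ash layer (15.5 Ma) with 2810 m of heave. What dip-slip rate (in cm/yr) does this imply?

0.0261 cm/yr

dip-slip = heave / cos(dip) = 2810 m / cos(46°) = 4045 m
rate = 4045 m / 15.5 Ma = 0.000261 m/yr = 0.0261 cm/yr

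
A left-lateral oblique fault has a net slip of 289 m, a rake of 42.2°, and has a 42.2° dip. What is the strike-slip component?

214 m

strike-slip = net slip × cos(rake) = 289 m × cos(42.2°) = 214 m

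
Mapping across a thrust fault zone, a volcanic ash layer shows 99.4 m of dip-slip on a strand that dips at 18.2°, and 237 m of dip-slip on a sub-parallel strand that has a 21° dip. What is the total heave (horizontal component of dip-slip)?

heave_A = 99.4 × cos(18.2°) = 94.43 m
heave_B = 237 × cos(21°) = 221.3 m
total = 94.43 + 221.3 = 316 m

316 m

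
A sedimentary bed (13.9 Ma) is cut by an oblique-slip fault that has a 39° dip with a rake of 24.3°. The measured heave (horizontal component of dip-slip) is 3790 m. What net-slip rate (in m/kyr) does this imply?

0.853 m/kyr

dip-slip = heave / cos(dip) = 3790 / cos(39°) = 4877 m
net slip = dip-slip / sin(rake) = 4877 / sin(24.3°) = 11850 m
rate = 11850 m / 13.9 Ma = 0.000853 m/yr = 0.853 m/kyr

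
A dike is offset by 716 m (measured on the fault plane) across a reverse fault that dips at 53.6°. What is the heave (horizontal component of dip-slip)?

425 m

heave = dip-slip × cos(dip) = 716 m × cos(53.6°) = 425 m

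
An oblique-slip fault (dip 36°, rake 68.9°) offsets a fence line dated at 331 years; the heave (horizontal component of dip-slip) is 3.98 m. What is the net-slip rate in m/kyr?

dip-slip = heave / cos(dip) = 3.98 / cos(36°) = 4.920 m
net slip = dip-slip / sin(rake) = 4.920 / sin(68.9°) = 5.273 m
rate = 5.273 m / 331 years = 0.0159 m/yr = 15.9 m/kyr

15.9 m/kyr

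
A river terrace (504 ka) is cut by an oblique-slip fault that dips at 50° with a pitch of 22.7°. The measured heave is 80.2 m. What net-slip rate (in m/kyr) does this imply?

dip-slip = heave / cos(dip) = 80.2 / cos(50°) = 124.8 m
net slip = dip-slip / sin(rake) = 124.8 / sin(22.7°) = 323.3 m
rate = 323.3 m / 504 ka = 0.000641 m/yr = 0.641 m/kyr

0.641 m/kyr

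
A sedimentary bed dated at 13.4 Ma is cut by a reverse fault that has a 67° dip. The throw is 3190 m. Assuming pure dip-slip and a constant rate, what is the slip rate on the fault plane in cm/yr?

dip-slip = throw / sin(dip) = 3190 m / sin(67°) = 3465 m
rate = 3465 m / 13.4 Ma = 0.000259 m/yr = 0.0259 cm/yr

0.0259 cm/yr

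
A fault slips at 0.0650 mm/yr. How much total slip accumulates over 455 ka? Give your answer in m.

slip = rate × time = 0.0650 mm/yr × 455 ka = 29.6 m

29.6 m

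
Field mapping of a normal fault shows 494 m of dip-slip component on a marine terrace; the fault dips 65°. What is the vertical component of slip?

448 m

throw = dip-slip × sin(dip) = 494 m × sin(65°) = 448 m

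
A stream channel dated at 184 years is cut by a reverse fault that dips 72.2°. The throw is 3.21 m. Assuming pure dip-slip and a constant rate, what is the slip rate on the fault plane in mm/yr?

18.3 mm/yr

dip-slip = throw / sin(dip) = 3.21 m / sin(72.2°) = 3.371 m
rate = 3.371 m / 184 years = 0.0183 m/yr = 18.3 mm/yr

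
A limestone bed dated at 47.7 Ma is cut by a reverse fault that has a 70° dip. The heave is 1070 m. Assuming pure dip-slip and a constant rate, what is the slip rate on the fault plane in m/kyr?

dip-slip = heave / cos(dip) = 1070 m / cos(70°) = 3128 m
rate = 3128 m / 47.7 Ma = 0.0000656 m/yr = 0.0656 m/kyr

0.0656 m/kyr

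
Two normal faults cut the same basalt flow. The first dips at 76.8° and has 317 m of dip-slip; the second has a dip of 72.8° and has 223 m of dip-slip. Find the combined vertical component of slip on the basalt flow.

522 m

throw_A = 317 × sin(76.8°) = 308.6 m
throw_B = 223 × sin(72.8°) = 213 m
total = 308.6 + 213 = 522 m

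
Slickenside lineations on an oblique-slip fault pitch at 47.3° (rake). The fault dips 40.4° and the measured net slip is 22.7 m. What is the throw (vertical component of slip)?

10.8 m

dip-slip = net slip × sin(rake) = 22.7 m × sin(47.3°) = 16.68 m
throw = dip-slip × sin(dip) = 16.68 × sin(40.4°) = 10.8 m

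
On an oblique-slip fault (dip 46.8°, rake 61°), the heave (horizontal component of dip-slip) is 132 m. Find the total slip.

220 m

dip-slip = heave / cos(dip) = 132 / cos(46.8°) = 192.8 m
net slip = dip-slip / sin(rake) = 192.8 / sin(61°) = 220 m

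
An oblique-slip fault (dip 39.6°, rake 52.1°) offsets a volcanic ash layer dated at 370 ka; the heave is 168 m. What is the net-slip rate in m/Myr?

747 m/Myr

dip-slip = heave / cos(dip) = 168 / cos(39.6°) = 218 m
net slip = dip-slip / sin(rake) = 218 / sin(52.1°) = 276.3 m
rate = 276.3 m / 370 ka = 0.000747 m/yr = 747 m/Myr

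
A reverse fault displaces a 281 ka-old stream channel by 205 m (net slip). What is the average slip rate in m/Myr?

rate = 205 m / 281 ka = 0.000730 m/yr = 730 m/Myr

730 m/Myr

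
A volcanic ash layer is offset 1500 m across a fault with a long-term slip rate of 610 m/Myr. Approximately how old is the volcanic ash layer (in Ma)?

2.46 Ma

age = offset / rate = 1500 m / (610 m/Myr) = 2.46e+06 yr = 2.46 Ma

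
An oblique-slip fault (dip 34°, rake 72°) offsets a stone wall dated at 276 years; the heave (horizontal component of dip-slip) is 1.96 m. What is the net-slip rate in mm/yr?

dip-slip = heave / cos(dip) = 1.96 / cos(34°) = 2.364 m
net slip = dip-slip / sin(rake) = 2.364 / sin(72°) = 2.486 m
rate = 2.486 m / 276 years = 0.00901 m/yr = 9.01 mm/yr

9.01 mm/yr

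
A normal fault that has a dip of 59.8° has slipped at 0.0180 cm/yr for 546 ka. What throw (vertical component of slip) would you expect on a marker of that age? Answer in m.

84.9 m

dip-slip = rate × time = 0.0180 cm/yr × 546 ka = 98.28 m
throw = dip-slip × sin(dip) = 98.28 × sin(59.8°) = 84.9 m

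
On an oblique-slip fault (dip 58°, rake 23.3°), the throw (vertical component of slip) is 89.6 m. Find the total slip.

dip-slip = throw / sin(dip) = 89.6 / sin(58°) = 105.7 m
net slip = dip-slip / sin(rake) = 105.7 / sin(23.3°) = 267 m

267 m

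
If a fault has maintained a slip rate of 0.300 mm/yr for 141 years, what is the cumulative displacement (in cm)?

4.23 cm

slip = rate × time = 0.300 mm/yr × 141 years = 0.0423 m = 4.23 cm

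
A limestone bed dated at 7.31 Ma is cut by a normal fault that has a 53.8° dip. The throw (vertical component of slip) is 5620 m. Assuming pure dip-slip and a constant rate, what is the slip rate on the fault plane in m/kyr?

0.953 m/kyr

dip-slip = throw / sin(dip) = 5620 m / sin(53.8°) = 6964 m
rate = 6964 m / 7.31 Ma = 0.000953 m/yr = 0.953 m/kyr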